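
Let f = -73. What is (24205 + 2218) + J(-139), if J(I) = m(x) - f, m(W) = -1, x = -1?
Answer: 26495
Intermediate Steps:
J(I) = 72 (J(I) = -1 - 1*(-73) = -1 + 73 = 72)
(24205 + 2218) + J(-139) = (24205 + 2218) + 72 = 26423 + 72 = 26495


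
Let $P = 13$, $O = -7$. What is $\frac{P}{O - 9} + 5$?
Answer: $\frac{67}{16} \approx 4.1875$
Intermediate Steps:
$\frac{P}{O - 9} + 5 = \frac{13}{-7 - 9} + 5 = \frac{13}{-16} + 5 = 13 \left(- \frac{1}{16}\right) + 5 = - \frac{13}{16} + 5 = \frac{67}{16}$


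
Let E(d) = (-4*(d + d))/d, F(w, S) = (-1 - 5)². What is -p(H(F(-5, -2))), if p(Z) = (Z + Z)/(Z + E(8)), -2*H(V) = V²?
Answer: -81/41 ≈ -1.9756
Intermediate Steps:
F(w, S) = 36 (F(w, S) = (-6)² = 36)
E(d) = -8 (E(d) = (-8*d)/d = -8)
H(V) = -V²/2
p(Z) = 2*Z/(-8 + Z) (p(Z) = (Z + Z)/(Z - 8) = (2*Z)/(-8 + Z) = 2*Z/(-8 + Z))
-p(H(F(-5, -2))) = -2*(-½*36²)/(-8 - ½*36²) = -2*(-½*1296)/(-8 - ½*1296) = -2*(-648)/(-8 - 648) = -2*(-648)/(-656) = -2*(-648)*(-1)/656 = -1*81/41 = -81/41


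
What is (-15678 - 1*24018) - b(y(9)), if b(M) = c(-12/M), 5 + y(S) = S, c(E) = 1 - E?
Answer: -39700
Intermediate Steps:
y(S) = -5 + S
b(M) = 1 + 12/M (b(M) = 1 - (-12)/M = 1 + 12/M)
(-15678 - 1*24018) - b(y(9)) = (-15678 - 1*24018) - (12 + (-5 + 9))/(-5 + 9) = (-15678 - 24018) - (12 + 4)/4 = -39696 - 16/4 = -39696 - 1*4 = -39696 - 4 = -39700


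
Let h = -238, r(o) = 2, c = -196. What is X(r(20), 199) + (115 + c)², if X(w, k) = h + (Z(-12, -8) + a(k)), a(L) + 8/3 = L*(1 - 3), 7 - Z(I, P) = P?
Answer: 17812/3 ≈ 5937.3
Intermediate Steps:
Z(I, P) = 7 - P
a(L) = -8/3 - 2*L (a(L) = -8/3 + L*(1 - 3) = -8/3 + L*(-2) = -8/3 - 2*L)
X(w, k) = -677/3 - 2*k (X(w, k) = -238 + ((7 - 1*(-8)) + (-8/3 - 2*k)) = -238 + ((7 + 8) + (-8/3 - 2*k)) = -238 + (15 + (-8/3 - 2*k)) = -238 + (37/3 - 2*k) = -677/3 - 2*k)
X(r(20), 199) + (115 + c)² = (-677/3 - 2*199) + (115 - 196)² = (-677/3 - 398) + (-81)² = -1871/3 + 6561 = 17812/3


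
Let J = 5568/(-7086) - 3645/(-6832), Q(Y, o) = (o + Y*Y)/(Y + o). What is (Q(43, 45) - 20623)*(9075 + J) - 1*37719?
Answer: -9483593485053471/50716864 ≈ -1.8699e+8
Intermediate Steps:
Q(Y, o) = (o + Y²)/(Y + o)
J = -2035351/8068592 (J = 5568*(-1/7086) - 3645*(-1/6832) = -928/1181 + 3645/6832 = -2035351/8068592 ≈ -0.25226)
(Q(43, 45) - 20623)*(9075 + J) - 1*37719 = ((45 + 43²)/(43 + 45) - 20623)*(9075 - 2035351/8068592) - 1*37719 = ((45 + 1849)/88 - 20623)*(73220437049/8068592) - 37719 = ((1/88)*1894 - 20623)*(73220437049/8068592) - 37719 = (947/44 - 20623)*(73220437049/8068592) - 37719 = -906465/44*73220437049/8068592 - 37719 = -9481680495660255/50716864 - 37719 = -9483593485053471/50716864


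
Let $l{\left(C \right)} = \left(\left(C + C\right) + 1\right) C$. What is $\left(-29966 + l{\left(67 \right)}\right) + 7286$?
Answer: $-13635$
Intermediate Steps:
$l{\left(C \right)} = C \left(1 + 2 C\right)$ ($l{\left(C \right)} = \left(2 C + 1\right) C = \left(1 + 2 C\right) C = C \left(1 + 2 C\right)$)
$\left(-29966 + l{\left(67 \right)}\right) + 7286 = \left(-29966 + 67 \left(1 + 2 \cdot 67\right)\right) + 7286 = \left(-29966 + 67 \left(1 + 134\right)\right) + 7286 = \left(-29966 + 67 \cdot 135\right) + 7286 = \left(-29966 + 9045\right) + 7286 = -20921 + 7286 = -13635$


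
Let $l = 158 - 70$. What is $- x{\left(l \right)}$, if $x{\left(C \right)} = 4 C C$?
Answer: $-30976$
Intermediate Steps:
$l = 88$
$x{\left(C \right)} = 4 C^{2}$
$- x{\left(l \right)} = - 4 \cdot 88^{2} = - 4 \cdot 7744 = \left(-1\right) 30976 = -30976$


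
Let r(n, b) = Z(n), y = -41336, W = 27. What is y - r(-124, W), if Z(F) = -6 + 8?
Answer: -41338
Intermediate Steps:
Z(F) = 2
r(n, b) = 2
y - r(-124, W) = -41336 - 1*2 = -41336 - 2 = -41338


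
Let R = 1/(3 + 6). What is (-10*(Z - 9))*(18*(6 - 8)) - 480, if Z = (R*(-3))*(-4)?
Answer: -3240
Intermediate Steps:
R = ⅑ (R = 1/9 = ⅑ ≈ 0.11111)
Z = 4/3 (Z = ((⅑)*(-3))*(-4) = -⅓*(-4) = 4/3 ≈ 1.3333)
(-10*(Z - 9))*(18*(6 - 8)) - 480 = (-10*(4/3 - 9))*(18*(6 - 8)) - 480 = (-10*(-23/3))*(18*(-2)) - 480 = (230/3)*(-36) - 480 = -2760 - 480 = -3240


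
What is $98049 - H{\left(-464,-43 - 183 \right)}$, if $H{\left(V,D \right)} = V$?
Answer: $98513$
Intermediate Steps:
$98049 - H{\left(-464,-43 - 183 \right)} = 98049 - -464 = 98049 + 464 = 98513$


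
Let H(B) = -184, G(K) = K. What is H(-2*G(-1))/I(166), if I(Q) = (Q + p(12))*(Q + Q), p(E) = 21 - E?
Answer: -46/14525 ≈ -0.0031670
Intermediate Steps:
I(Q) = 2*Q*(9 + Q) (I(Q) = (Q + (21 - 1*12))*(Q + Q) = (Q + (21 - 12))*(2*Q) = (Q + 9)*(2*Q) = (9 + Q)*(2*Q) = 2*Q*(9 + Q))
H(-2*G(-1))/I(166) = -184*1/(332*(9 + 166)) = -184/(2*166*175) = -184/58100 = -184*1/58100 = -46/14525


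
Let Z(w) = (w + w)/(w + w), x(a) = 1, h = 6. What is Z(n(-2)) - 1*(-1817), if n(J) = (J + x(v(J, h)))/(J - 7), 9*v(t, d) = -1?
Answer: 1818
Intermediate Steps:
v(t, d) = -1/9 (v(t, d) = (1/9)*(-1) = -1/9)
n(J) = (1 + J)/(-7 + J) (n(J) = (J + 1)/(J - 7) = (1 + J)/(-7 + J))
Z(w) = 1 (Z(w) = (2*w)/((2*w)) = (2*w)*(1/(2*w)) = 1)
Z(n(-2)) - 1*(-1817) = 1 - 1*(-1817) = 1 + 1817 = 1818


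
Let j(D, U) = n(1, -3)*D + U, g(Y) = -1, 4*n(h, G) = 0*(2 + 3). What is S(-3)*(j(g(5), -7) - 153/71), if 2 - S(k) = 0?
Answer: -1300/71 ≈ -18.310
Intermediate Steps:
n(h, G) = 0 (n(h, G) = (0*(2 + 3))/4 = (0*5)/4 = (¼)*0 = 0)
S(k) = 2 (S(k) = 2 - 1*0 = 2 + 0 = 2)
j(D, U) = U (j(D, U) = 0*D + U = 0 + U = U)
S(-3)*(j(g(5), -7) - 153/71) = 2*(-7 - 153/71) = 2*(-650/71) = -1300/71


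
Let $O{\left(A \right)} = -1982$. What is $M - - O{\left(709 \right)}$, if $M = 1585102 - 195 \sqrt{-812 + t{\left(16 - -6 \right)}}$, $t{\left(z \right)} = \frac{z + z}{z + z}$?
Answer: $1583120 - 195 i \sqrt{811} \approx 1.5831 \cdot 10^{6} - 5553.2 i$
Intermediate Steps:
$t{\left(z \right)} = 1$ ($t{\left(z \right)} = \frac{2 z}{2 z} = 2 z \frac{1}{2 z} = 1$)
$M = 1585102 - 195 i \sqrt{811}$ ($M = 1585102 - 195 \sqrt{-812 + 1} = 1585102 - 195 \sqrt{-811} = 1585102 - 195 i \sqrt{811} \approx 1.5851 \cdot 10^{6} - 5553.2 i$)
$M - - O{\left(709 \right)} = \left(1585102 - 195 i \sqrt{811}\right) - \left(-1\right) \left(-1982\right) = \left(1585102 - 195 i \sqrt{811}\right) - 1982 = 1583120 - 195 i \sqrt{811}$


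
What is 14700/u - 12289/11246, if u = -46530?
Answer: -24570779/17442546 ≈ -1.4087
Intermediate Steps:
14700/u - 12289/11246 = 14700/(-46530) - 12289/11246 = 14700*(-1/46530) - 12289*1/11246 = -490/1551 - 12289/11246 = -24570779/17442546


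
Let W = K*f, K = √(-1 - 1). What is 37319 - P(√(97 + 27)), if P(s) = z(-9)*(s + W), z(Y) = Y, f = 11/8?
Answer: 37319 + 18*√31 + 99*I*√2/8 ≈ 37419.0 + 17.501*I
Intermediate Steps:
f = 11/8 (f = 11*(⅛) = 11/8 ≈ 1.3750)
K = I*√2 (K = √(-2) = I*√2 ≈ 1.4142*I)
W = 11*I*√2/8 (W = (I*√2)*(11/8) = 11*I*√2/8 ≈ 1.9445*I)
P(s) = -9*s - 99*I*√2/8 (P(s) = -9*(s + 11*I*√2/8) = -9*s - 99*I*√2/8)
37319 - P(√(97 + 27)) = 37319 - (-9*√(97 + 27) - 99*I*√2/8) = 37319 - (-18*√31 - 99*I*√2/8) = 37319 + (18*√31 + 99*I*√2/8) = 37319 + 18*√31 + 99*I*√2/8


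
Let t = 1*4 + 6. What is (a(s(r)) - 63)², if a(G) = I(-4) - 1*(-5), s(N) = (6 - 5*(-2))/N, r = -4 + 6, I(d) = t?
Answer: 2304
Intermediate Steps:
t = 10 (t = 4 + 6 = 10)
I(d) = 10
r = 2
s(N) = 16/N (s(N) = (6 + 10)/N = 16/N)
a(G) = 15 (a(G) = 10 - 1*(-5) = 10 + 5 = 15)
(a(s(r)) - 63)² = (15 - 63)² = (-48)² = 2304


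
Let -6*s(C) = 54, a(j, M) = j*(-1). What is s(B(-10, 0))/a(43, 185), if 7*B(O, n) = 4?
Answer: 9/43 ≈ 0.20930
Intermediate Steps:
B(O, n) = 4/7 (B(O, n) = (1/7)*4 = 4/7)
a(j, M) = -j
s(C) = -9 (s(C) = -1/6*54 = -9)
s(B(-10, 0))/a(43, 185) = -9/((-1*43)) = -9/(-43) = -9*(-1/43) = 9/43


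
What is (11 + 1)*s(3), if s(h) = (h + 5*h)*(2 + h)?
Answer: 1080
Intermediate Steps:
s(h) = 6*h*(2 + h) (s(h) = (6*h)*(2 + h) = 6*h*(2 + h))
(11 + 1)*s(3) = (11 + 1)*(6*3*(2 + 3)) = 12*(6*3*5) = 12*90 = 1080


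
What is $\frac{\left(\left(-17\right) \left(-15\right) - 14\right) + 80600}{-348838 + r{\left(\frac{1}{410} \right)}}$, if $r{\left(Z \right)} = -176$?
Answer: $- \frac{26947}{116338} \approx -0.23163$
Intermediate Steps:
$\frac{\left(\left(-17\right) \left(-15\right) - 14\right) + 80600}{-348838 + r{\left(\frac{1}{410} \right)}} = \frac{\left(\left(-17\right) \left(-15\right) - 14\right) + 80600}{-348838 - 176} = \frac{\left(255 - 14\right) + 80600}{-349014} = \left(241 + 80600\right) \left(- \frac{1}{349014}\right) = 80841 \left(- \frac{1}{349014}\right) = - \frac{26947}{116338}$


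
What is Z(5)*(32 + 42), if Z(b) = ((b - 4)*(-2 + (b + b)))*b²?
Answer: 14800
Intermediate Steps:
Z(b) = b²*(-4 + b)*(-2 + 2*b) (Z(b) = ((-4 + b)*(-2 + 2*b))*b² = b²*(-4 + b)*(-2 + 2*b))
Z(5)*(32 + 42) = (2*5²*(4 + 5² - 5*5))*(32 + 42) = (2*25*(4 + 25 - 25))*74 = (2*25*4)*74 = 200*74 = 14800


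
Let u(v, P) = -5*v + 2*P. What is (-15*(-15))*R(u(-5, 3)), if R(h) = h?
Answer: 6975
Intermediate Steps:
(-15*(-15))*R(u(-5, 3)) = (-15*(-15))*(-5*(-5) + 2*3) = 225*(25 + 6) = 225*31 = 6975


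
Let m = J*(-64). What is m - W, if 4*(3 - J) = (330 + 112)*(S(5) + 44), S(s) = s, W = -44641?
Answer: 390977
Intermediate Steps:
J = -10823/2 (J = 3 - (330 + 112)*(5 + 44)/4 = 3 - 221*49/2 = 3 - ¼*21658 = 3 - 10829/2 = -10823/2 ≈ -5411.5)
m = 346336 (m = -10823/2*(-64) = 346336)
m - W = 346336 - 1*(-44641) = 346336 + 44641 = 390977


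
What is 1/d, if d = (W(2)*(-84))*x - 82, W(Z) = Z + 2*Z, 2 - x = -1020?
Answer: -1/515170 ≈ -1.9411e-6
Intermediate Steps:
x = 1022 (x = 2 - 1*(-1020) = 2 + 1020 = 1022)
W(Z) = 3*Z
d = -515170 (d = ((3*2)*(-84))*1022 - 82 = (6*(-84))*1022 - 82 = -504*1022 - 82 = -515088 - 82 = -515170)
1/d = 1/(-515170) = -1/515170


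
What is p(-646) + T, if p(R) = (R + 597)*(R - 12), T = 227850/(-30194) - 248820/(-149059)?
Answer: 2340076038901/72591733 ≈ 32236.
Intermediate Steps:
T = -426616485/72591733 (T = 227850*(-1/30194) - 248820*(-1/149059) = -3675/487 + 248820/149059 = -426616485/72591733 ≈ -5.8769)
p(R) = (-12 + R)*(597 + R) (p(R) = (597 + R)*(-12 + R) = (-12 + R)*(597 + R))
p(-646) + T = (-7164 + (-646)**2 + 585*(-646)) - 426616485/72591733 = (-7164 + 417316 - 377910) - 426616485/72591733 = 32242 - 426616485/72591733 = 2340076038901/72591733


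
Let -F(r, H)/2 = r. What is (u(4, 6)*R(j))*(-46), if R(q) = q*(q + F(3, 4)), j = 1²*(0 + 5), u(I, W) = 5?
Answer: 1150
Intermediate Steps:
F(r, H) = -2*r
j = 5 (j = 1*5 = 5)
R(q) = q*(-6 + q) (R(q) = q*(q - 2*3) = q*(q - 6) = q*(-6 + q))
(u(4, 6)*R(j))*(-46) = (5*(5*(-6 + 5)))*(-46) = (5*(5*(-1)))*(-46) = (5*(-5))*(-46) = -25*(-46) = 1150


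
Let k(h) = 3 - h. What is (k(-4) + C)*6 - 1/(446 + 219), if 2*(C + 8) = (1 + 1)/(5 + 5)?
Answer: -3592/665 ≈ -5.4015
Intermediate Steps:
C = -79/10 (C = -8 + ((1 + 1)/(5 + 5))/2 = -8 + (2/10)/2 = -8 + (2*(⅒))/2 = -8 + (½)*(⅕) = -8 + ⅒ = -79/10 ≈ -7.9000)
(k(-4) + C)*6 - 1/(446 + 219) = ((3 - 1*(-4)) - 79/10)*6 - 1/(446 + 219) = ((3 + 4) - 79/10)*6 - 1/665 = (7 - 79/10)*6 - 1*1/665 = -9/10*6 - 1/665 = -27/5 - 1/665 = -3592/665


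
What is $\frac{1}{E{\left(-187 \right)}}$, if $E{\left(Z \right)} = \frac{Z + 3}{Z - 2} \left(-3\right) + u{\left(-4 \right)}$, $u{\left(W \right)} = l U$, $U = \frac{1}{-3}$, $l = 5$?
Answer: $- \frac{63}{289} \approx -0.21799$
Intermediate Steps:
$U = - \frac{1}{3} \approx -0.33333$
$u{\left(W \right)} = - \frac{5}{3}$ ($u{\left(W \right)} = 5 \left(- \frac{1}{3}\right) = - \frac{5}{3}$)
$E{\left(Z \right)} = - \frac{5}{3} - \frac{3 \left(3 + Z\right)}{-2 + Z}$ ($E{\left(Z \right)} = \frac{Z + 3}{Z - 2} \left(-3\right) - \frac{5}{3} = \frac{3 + Z}{-2 + Z} \left(-3\right) - \frac{5}{3} = - \frac{3 \left(3 + Z\right)}{-2 + Z} - \frac{5}{3} = - \frac{5}{3} - \frac{3 \left(3 + Z\right)}{-2 + Z}$)
$\frac{1}{E{\left(-187 \right)}} = \frac{1}{\frac{1}{3} \frac{1}{-2 - 187} \left(-17 - -2618\right)} = \frac{1}{\frac{1}{3} \frac{1}{-189} \left(-17 + 2618\right)} = \frac{1}{\frac{1}{3} \left(- \frac{1}{189}\right) 2601} = \frac{1}{- \frac{289}{63}} = - \frac{63}{289}$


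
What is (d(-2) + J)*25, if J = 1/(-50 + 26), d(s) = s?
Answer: -1225/24 ≈ -51.042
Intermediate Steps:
J = -1/24 (J = 1/(-24) = -1/24 ≈ -0.041667)
(d(-2) + J)*25 = (-2 - 1/24)*25 = -49/24*25 = -1225/24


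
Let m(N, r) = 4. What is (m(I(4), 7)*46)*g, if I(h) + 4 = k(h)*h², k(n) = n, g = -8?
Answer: -1472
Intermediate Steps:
I(h) = -4 + h³ (I(h) = -4 + h*h² = -4 + h³)
(m(I(4), 7)*46)*g = (4*46)*(-8) = 184*(-8) = -1472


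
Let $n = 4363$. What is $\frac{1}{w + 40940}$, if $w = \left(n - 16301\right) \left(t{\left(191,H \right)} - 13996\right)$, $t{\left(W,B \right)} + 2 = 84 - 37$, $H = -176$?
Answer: $\frac{1}{166587978} \approx 6.0028 \cdot 10^{-9}$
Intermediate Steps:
$t{\left(W,B \right)} = 45$ ($t{\left(W,B \right)} = -2 + \left(84 - 37\right) = -2 + 47 = 45$)
$w = 166547038$ ($w = \left(4363 - 16301\right) \left(45 - 13996\right) = \left(-11938\right) \left(-13951\right) = 166547038$)
$\frac{1}{w + 40940} = \frac{1}{166547038 + 40940} = \frac{1}{166587978}$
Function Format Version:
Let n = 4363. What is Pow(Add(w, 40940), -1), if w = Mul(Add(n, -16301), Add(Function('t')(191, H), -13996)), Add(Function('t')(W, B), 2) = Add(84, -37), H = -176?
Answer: Rational(1, 166587978) ≈ 6.0028e-9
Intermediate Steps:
Function('t')(W, B) = 45 (Function('t')(W, B) = Add(-2, Add(84, -37)) = Add(-2, 47) = 45)
w = 166547038 (w = Mul(Add(4363, -16301), Add(45, -13996)) = Mul(-11938, -13951) = 166547038)
Pow(Add(w, 40940), -1) = Pow(Add(166547038, 40940), -1) = Pow(166587978, -1) = Rational(1, 166587978)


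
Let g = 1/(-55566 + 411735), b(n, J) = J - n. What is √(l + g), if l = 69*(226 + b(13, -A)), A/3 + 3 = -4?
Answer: 5*√81928909335603/356169 ≈ 127.07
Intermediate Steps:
A = -21 (A = -9 + 3*(-4) = -9 - 12 = -21)
g = 1/356169 ≈ 2.8077e-6
l = 16146 (l = 69*(226 + (-1*(-21) - 1*13)) = 69*(226 + (21 - 13)) = 69*(226 + 8) = 69*234 = 16146)
√(l + g) = √(16146 + 1/356169) = √(5750704675/356169) = 5*√81928909335603/356169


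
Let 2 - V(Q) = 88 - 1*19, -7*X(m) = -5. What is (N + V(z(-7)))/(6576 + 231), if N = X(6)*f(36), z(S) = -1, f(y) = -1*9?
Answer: -514/47649 ≈ -0.010787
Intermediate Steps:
X(m) = 5/7 (X(m) = -1/7*(-5) = 5/7)
f(y) = -9
V(Q) = -67 (V(Q) = 2 - (88 - 1*19) = 2 - (88 - 19) = 2 - 1*69 = 2 - 69 = -67)
N = -45/7 (N = (5/7)*(-9) = -45/7 ≈ -6.4286)
(N + V(z(-7)))/(6576 + 231) = (-45/7 - 67)/(6576 + 231) = -514/7/6807 = -514/7*1/6807 = -514/47649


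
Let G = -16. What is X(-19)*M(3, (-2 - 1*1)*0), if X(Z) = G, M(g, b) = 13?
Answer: -208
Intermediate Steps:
X(Z) = -16
X(-19)*M(3, (-2 - 1*1)*0) = -16*13 = -208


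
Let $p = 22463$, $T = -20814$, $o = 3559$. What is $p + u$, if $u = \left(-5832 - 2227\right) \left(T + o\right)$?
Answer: $139080508$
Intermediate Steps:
$u = 139058045$ ($u = \left(-5832 - 2227\right) \left(-20814 + 3559\right) = \left(-8059\right) \left(-17255\right) = 139058045$)
$p + u = 22463 + 139058045 = 139080508$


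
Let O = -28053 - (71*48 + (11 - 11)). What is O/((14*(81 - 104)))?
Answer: 31461/322 ≈ 97.705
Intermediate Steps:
O = -31461 (O = -28053 - (3408 + 0) = -28053 - 1*3408 = -28053 - 3408 = -31461)
O/((14*(81 - 104))) = -31461*1/(14*(81 - 104)) = -31461/(14*(-23)) = -31461/(-322) = -31461*(-1/322) = 31461/322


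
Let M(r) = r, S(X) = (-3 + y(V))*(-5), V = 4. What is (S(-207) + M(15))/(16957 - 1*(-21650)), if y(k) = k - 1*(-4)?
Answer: -10/38607 ≈ -0.00025902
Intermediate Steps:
y(k) = 4 + k (y(k) = k + 4 = 4 + k)
S(X) = -25 (S(X) = (-3 + (4 + 4))*(-5) = (-3 + 8)*(-5) = 5*(-5) = -25)
(S(-207) + M(15))/(16957 - 1*(-21650)) = (-25 + 15)/(16957 - 1*(-21650)) = -10/(16957 + 21650) = -10/38607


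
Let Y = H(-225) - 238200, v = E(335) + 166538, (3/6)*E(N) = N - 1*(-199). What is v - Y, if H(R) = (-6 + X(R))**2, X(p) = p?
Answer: 352445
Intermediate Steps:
H(R) = (-6 + R)**2
E(N) = 398 + 2*N (E(N) = 2*(N - 1*(-199)) = 2*(N + 199) = 2*(199 + N) = 398 + 2*N)
v = 167606 (v = (398 + 2*335) + 166538 = (398 + 670) + 166538 = 1068 + 166538 = 167606)
Y = -184839 (Y = (-6 - 225)**2 - 238200 = (-231)**2 - 238200 = 53361 - 238200 = -184839)
v - Y = 167606 - 1*(-184839) = 167606 + 184839 = 352445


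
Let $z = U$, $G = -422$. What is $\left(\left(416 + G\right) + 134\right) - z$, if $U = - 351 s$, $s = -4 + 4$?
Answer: $128$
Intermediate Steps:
$s = 0$
$U = 0$ ($U = \left(-351\right) 0 = 0$)
$z = 0$
$\left(\left(416 + G\right) + 134\right) - z = \left(\left(416 - 422\right) + 134\right) - 0 = \left(-6 + 134\right) + 0 = 128 + 0 = 128$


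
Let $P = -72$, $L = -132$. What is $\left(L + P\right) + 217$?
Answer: $13$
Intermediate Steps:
$\left(L + P\right) + 217 = \left(-132 - 72\right) + 217 = -204 + 217 = 13$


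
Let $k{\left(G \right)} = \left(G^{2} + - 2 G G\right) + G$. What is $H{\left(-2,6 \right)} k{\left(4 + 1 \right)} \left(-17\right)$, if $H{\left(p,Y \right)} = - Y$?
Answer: $-2040$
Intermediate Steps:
$k{\left(G \right)} = G - G^{2}$ ($k{\left(G \right)} = \left(G^{2} - 2 G^{2}\right) + G = - G^{2} + G = G - G^{2}$)
$H{\left(-2,6 \right)} k{\left(4 + 1 \right)} \left(-17\right) = \left(-1\right) 6 \left(4 + 1\right) \left(1 - \left(4 + 1\right)\right) \left(-17\right) = - 6 \cdot 5 \left(1 - 5\right) \left(-17\right) = - 6 \cdot 5 \left(-4\right) \left(-17\right) = \left(-6\right) \left(-20\right) \left(-17\right) = 120 \left(-17\right) = -2040$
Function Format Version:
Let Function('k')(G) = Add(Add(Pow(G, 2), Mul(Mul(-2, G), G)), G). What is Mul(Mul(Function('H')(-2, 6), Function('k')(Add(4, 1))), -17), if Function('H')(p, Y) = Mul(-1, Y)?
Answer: -2040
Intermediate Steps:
Function('k')(G) = Add(G, Mul(-1, Pow(G, 2))) (Function('k')(G) = Add(Add(Pow(G, 2), Mul(-2, Pow(G, 2))), G) = Add(Mul(-1, Pow(G, 2)), G) = Add(G, Mul(-1, Pow(G, 2))))
Mul(Mul(Function('H')(-2, 6), Function('k')(Add(4, 1))), -17) = Mul(Mul(Mul(-1, 6), Mul(Add(4, 1), Add(1, Mul(-1, Add(4, 1))))), -17) = Mul(Mul(-6, Mul(5, Add(1, Mul(-1, 5)))), -17) = Mul(Mul(-6, Mul(5, Add(1, -5))), -17) = Mul(Mul(-6, Mul(5, -4)), -17) = Mul(Mul(-6, -20), -17) = Mul(120, -17) = -2040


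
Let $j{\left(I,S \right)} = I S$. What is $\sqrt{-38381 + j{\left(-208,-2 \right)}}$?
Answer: $i \sqrt{37965} \approx 194.85 i$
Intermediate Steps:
$\sqrt{-38381 + j{\left(-208,-2 \right)}} = \sqrt{-38381 - -416} = \sqrt{-38381 + 416} = \sqrt{-37965} = i \sqrt{37965}$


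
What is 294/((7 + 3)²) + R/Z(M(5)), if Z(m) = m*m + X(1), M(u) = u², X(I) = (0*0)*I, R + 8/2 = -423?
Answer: 2821/1250 ≈ 2.2568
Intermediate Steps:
R = -427 (R = -4 - 423 = -427)
X(I) = 0 (X(I) = 0*I = 0)
Z(m) = m² (Z(m) = m*m + 0 = m² + 0 = m²)
294/((7 + 3)²) + R/Z(M(5)) = 294/((7 + 3)²) - 427/((5²)²) = 294/(10²) - 427/(25²) = 294/100 - 427/625 = 294*(1/100) - 427*1/625 = 147/50 - 427/625 = 2821/1250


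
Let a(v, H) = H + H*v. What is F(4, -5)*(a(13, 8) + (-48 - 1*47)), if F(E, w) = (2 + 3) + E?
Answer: 153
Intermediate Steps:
F(E, w) = 5 + E
F(4, -5)*(a(13, 8) + (-48 - 1*47)) = (5 + 4)*(8*(1 + 13) + (-48 - 1*47)) = 9*(8*14 + (-48 - 47)) = 9*(112 - 95) = 9*17 = 153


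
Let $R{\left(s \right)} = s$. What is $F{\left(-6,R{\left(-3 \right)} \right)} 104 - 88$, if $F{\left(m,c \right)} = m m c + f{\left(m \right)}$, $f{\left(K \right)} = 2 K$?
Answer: $-12568$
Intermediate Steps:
$F{\left(m,c \right)} = 2 m + c m^{2}$ ($F{\left(m,c \right)} = m m c + 2 m = m^{2} c + 2 m = c m^{2} + 2 m = 2 m + c m^{2}$)
$F{\left(-6,R{\left(-3 \right)} \right)} 104 - 88 = - 6 \left(2 - -18\right) 104 - 88 = - 6 \left(2 + 18\right) 104 - 88 = \left(-6\right) 20 \cdot 104 - 88 = \left(-120\right) 104 - 88 = -12480 - 88 = -12568$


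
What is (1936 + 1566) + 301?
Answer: 3803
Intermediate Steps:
(1936 + 1566) + 301 = 3502 + 301 = 3803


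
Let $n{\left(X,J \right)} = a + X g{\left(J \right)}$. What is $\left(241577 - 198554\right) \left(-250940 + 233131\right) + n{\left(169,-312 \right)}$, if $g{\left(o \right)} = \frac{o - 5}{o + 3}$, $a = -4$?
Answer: $- \frac{236754699226}{309} \approx -7.662 \cdot 10^{8}$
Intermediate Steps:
$g{\left(o \right)} = \frac{-5 + o}{3 + o}$
$n{\left(X,J \right)} = -4 + \frac{X \left(-5 + J\right)}{3 + J}$ ($n{\left(X,J \right)} = -4 + X \frac{-5 + J}{3 + J} = -4 + \frac{X \left(-5 + J\right)}{3 + J}$)
$\left(241577 - 198554\right) \left(-250940 + 233131\right) + n{\left(169,-312 \right)} = \left(241577 - 198554\right) \left(-250940 + 233131\right) + \frac{-12 - -1248 + 169 \left(-5 - 312\right)}{3 - 312} = 43023 \left(-17809\right) + \frac{-12 + 1248 + 169 \left(-317\right)}{-309} = -766196607 - \frac{-12 + 1248 - 53573}{309} = -766196607 - - \frac{52337}{309} = -766196607 + \frac{52337}{309} = - \frac{236754699226}{309}$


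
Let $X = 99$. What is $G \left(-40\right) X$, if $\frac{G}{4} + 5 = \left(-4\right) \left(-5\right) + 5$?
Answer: $-316800$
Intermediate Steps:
$G = 80$ ($G = -20 + 4 \left(\left(-4\right) \left(-5\right) + 5\right) = -20 + 4 \left(20 + 5\right) = -20 + 4 \cdot 25 = -20 + 100 = 80$)
$G \left(-40\right) X = 80 \left(-40\right) 99 = \left(-3200\right) 99 = -316800$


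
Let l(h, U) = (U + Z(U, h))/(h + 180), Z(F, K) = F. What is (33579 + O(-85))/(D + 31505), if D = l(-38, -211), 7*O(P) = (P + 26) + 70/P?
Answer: 7878799/7393351 ≈ 1.0657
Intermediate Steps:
O(P) = 26/7 + 10/P + P/7 (O(P) = ((P + 26) + 70/P)/7 = ((26 + P) + 70/P)/7 = (26 + P + 70/P)/7 = 26/7 + 10/P + P/7)
l(h, U) = 2*U/(180 + h) (l(h, U) = (U + U)/(h + 180) = (2*U)/(180 + h) = 2*U/(180 + h))
D = -211/71 (D = 2*(-211)/(180 - 38) = 2*(-211)/142 = 2*(-211)*(1/142) = -211/71 ≈ -2.9718)
(33579 + O(-85))/(D + 31505) = (33579 + (⅐)*(70 - 85*(26 - 85))/(-85))/(-211/71 + 31505) = (33579 + (⅐)*(-1/85)*(70 - 85*(-59)))/(2236644/71) = (33579 + (⅐)*(-1/85)*(70 + 5015))*(71/2236644) = (33579 + (⅐)*(-1/85)*5085)*(71/2236644) = (33579 - 1017/119)*(71/2236644) = (3994884/119)*(71/2236644) = 7878799/7393351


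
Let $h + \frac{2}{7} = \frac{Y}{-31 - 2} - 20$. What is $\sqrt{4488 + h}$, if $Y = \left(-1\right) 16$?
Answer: $\frac{\sqrt{238427574}}{231} \approx 66.845$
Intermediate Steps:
$Y = -16$
$h = - \frac{4574}{231}$ ($h = - \frac{2}{7} - \left(20 - \frac{1}{-31 - 2} \left(-16\right)\right) = - \frac{2}{7} - \left(20 - \frac{1}{-33} \left(-16\right)\right) = - \frac{2}{7} - \frac{644}{33} = - \frac{4574}{231} \approx -19.801$)
$\sqrt{4488 + h} = \sqrt{4488 - \frac{4574}{231}} = \sqrt{\frac{1032154}{231}} = \frac{\sqrt{238427574}}{231}$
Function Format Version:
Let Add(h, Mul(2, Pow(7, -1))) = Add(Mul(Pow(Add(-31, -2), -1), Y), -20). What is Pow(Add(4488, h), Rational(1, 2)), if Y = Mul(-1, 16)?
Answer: Mul(Rational(1, 231), Pow(238427574, Rational(1, 2))) ≈ 66.845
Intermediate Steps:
Y = -16
h = Rational(-4574, 231) (h = Add(Rational(-2, 7), Add(Mul(Pow(Add(-31, -2), -1), -16), -20)) = Add(Rational(-2, 7), Add(Mul(Pow(-33, -1), -16), -20)) = Add(Rational(-2, 7), Add(Mul(Rational(-1, 33), -16), -20)) = Add(Rational(-2, 7), Add(Rational(16, 33), -20)) = Add(Rational(-2, 7), Rational(-644, 33)) = Rational(-4574, 231) ≈ -19.801)
Pow(Add(4488, h), Rational(1, 2)) = Pow(Add(4488, Rational(-4574, 231)), Rational(1, 2)) = Pow(Rational(1032154, 231), Rational(1, 2)) = Mul(Rational(1, 231), Pow(238427574, Rational(1, 2)))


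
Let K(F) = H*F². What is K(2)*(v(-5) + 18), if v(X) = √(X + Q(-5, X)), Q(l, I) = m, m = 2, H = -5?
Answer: -360 - 20*I*√3 ≈ -360.0 - 34.641*I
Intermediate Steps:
Q(l, I) = 2
v(X) = √(2 + X) (v(X) = √(X + 2) = √(2 + X))
K(F) = -5*F²
K(2)*(v(-5) + 18) = (-5*2²)*(√(2 - 5) + 18) = (-5*4)*(√(-3) + 18) = -20*(I*√3 + 18) = -20*(18 + I*√3) = -360 - 20*I*√3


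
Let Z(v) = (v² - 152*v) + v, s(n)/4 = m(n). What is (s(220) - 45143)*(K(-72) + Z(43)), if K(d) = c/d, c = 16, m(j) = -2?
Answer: 1887221498/9 ≈ 2.0969e+8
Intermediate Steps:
s(n) = -8 (s(n) = 4*(-2) = -8)
Z(v) = v² - 151*v
K(d) = 16/d
(s(220) - 45143)*(K(-72) + Z(43)) = (-8 - 45143)*(16/(-72) + 43*(-151 + 43)) = -45151*(16*(-1/72) + 43*(-108)) = -45151*(-2/9 - 4644) = -45151*(-41798/9) = 1887221498/9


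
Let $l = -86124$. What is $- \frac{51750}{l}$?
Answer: $\frac{8625}{14354} \approx 0.60088$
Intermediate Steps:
$- \frac{51750}{l} = - \frac{51750}{-86124} = \left(-51750\right) \left(- \frac{1}{86124}\right) = \frac{8625}{14354}$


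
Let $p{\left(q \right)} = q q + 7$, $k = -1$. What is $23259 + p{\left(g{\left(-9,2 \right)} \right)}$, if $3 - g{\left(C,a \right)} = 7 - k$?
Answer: $23291$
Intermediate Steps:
$g{\left(C,a \right)} = -5$ ($g{\left(C,a \right)} = 3 - \left(7 - -1\right) = 3 - \left(7 + 1\right) = 3 - 8 = -5$)
$p{\left(q \right)} = 7 + q^{2}$ ($p{\left(q \right)} = q^{2} + 7 = 7 + q^{2}$)
$23259 + p{\left(g{\left(-9,2 \right)} \right)} = 23259 + \left(7 + \left(-5\right)^{2}\right) = 23259 + \left(7 + 25\right) = 23259 + 32 = 23291$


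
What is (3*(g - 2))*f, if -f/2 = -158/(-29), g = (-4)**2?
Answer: -13272/29 ≈ -457.66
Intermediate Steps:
g = 16
f = -316/29 (f = -(-316)/(-29) = -(-316)*(-1)/29 = -2*158/29 = -316/29 ≈ -10.897)
(3*(g - 2))*f = (3*(16 - 2))*(-316/29) = (3*14)*(-316/29) = 42*(-316/29) = -13272/29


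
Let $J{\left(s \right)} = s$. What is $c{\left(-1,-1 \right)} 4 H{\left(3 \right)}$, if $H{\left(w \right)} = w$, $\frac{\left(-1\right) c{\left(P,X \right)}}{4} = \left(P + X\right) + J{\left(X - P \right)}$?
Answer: $96$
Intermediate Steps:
$c{\left(P,X \right)} = - 8 X$ ($c{\left(P,X \right)} = - 4 \left(\left(P + X\right) - \left(P - X\right)\right) = - 4 \cdot 2 X = - 8 X$)
$c{\left(-1,-1 \right)} 4 H{\left(3 \right)} = \left(-8\right) \left(-1\right) 4 \cdot 3 = 8 \cdot 4 \cdot 3 = 32 \cdot 3 = 96$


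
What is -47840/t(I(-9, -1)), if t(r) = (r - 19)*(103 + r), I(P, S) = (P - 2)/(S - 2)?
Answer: 117/4 ≈ 29.250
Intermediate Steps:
I(P, S) = (-2 + P)/(-2 + S)
t(r) = (-19 + r)*(103 + r)
-47840/t(I(-9, -1)) = -47840/(-1957 + ((-2 - 9)/(-2 - 1))² + 84*((-2 - 9)/(-2 - 1))) = -47840/(-1957 + (-11/(-3))² + 84*(-11/(-3))) = -47840/(-1957 + (-⅓*(-11))² + 84*(-⅓*(-11))) = -47840/(-1957 + (11/3)² + 84*(11/3)) = -47840/(-1957 + 121/9 + 308) = -47840/(-14720/9) = -47840*(-9/14720) = 117/4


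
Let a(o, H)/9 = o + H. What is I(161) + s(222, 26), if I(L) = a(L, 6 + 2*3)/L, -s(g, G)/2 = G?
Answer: -6815/161 ≈ -42.329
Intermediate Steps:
a(o, H) = 9*H + 9*o (a(o, H) = 9*(o + H) = 9*(H + o) = 9*H + 9*o)
s(g, G) = -2*G
I(L) = (108 + 9*L)/L (I(L) = (9*(6 + 2*3) + 9*L)/L = (9*(6 + 6) + 9*L)/L = (9*12 + 9*L)/L = (108 + 9*L)/L)
I(161) + s(222, 26) = (9 + 108/161) - 2*26 = (9 + 108*(1/161)) - 52 = (9 + 108/161) - 52 = 1557/161 - 52 = -6815/161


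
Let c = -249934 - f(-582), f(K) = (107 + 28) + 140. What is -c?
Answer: 250209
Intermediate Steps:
f(K) = 275 (f(K) = 135 + 140 = 275)
c = -250209 (c = -249934 - 1*275 = -249934 - 275 = -250209)
-c = -1*(-250209) = 250209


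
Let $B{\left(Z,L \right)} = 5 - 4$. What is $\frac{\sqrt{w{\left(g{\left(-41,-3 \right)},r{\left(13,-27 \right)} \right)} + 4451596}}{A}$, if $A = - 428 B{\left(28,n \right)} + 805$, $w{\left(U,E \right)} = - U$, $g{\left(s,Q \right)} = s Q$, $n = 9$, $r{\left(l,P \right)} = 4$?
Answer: $\frac{\sqrt{4451473}}{377} \approx 5.5964$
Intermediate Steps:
$g{\left(s,Q \right)} = Q s$
$B{\left(Z,L \right)} = 1$ ($B{\left(Z,L \right)} = 5 - 4 = 1$)
$A = 377$ ($A = \left(-428\right) 1 + 805 = -428 + 805 = 377$)
$\frac{\sqrt{w{\left(g{\left(-41,-3 \right)},r{\left(13,-27 \right)} \right)} + 4451596}}{A} = \frac{\sqrt{- \left(-3\right) \left(-41\right) + 4451596}}{377} = \sqrt{\left(-1\right) 123 + 4451596} \cdot \frac{1}{377} = \sqrt{-123 + 4451596} \cdot \frac{1}{377} = \sqrt{4451473} \cdot \frac{1}{377} = \frac{\sqrt{4451473}}{377}$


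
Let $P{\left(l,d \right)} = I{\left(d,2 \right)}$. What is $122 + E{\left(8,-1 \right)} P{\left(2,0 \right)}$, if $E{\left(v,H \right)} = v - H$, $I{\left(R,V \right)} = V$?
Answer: $140$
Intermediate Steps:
$P{\left(l,d \right)} = 2$
$122 + E{\left(8,-1 \right)} P{\left(2,0 \right)} = 122 + \left(8 - -1\right) 2 = 122 + \left(8 + 1\right) 2 = 122 + 9 \cdot 2 = 122 + 18 = 140$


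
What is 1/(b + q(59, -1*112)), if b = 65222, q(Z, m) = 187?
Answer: 1/65409 ≈ 1.5288e-5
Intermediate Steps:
1/(b + q(59, -1*112)) = 1/(65222 + 187) = 1/65409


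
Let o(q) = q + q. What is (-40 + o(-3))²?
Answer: 2116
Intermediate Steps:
o(q) = 2*q
(-40 + o(-3))² = (-40 + 2*(-3))² = (-40 - 6)² = (-46)² = 2116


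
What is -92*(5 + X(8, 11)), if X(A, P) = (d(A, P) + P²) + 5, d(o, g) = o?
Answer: -12788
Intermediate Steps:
X(A, P) = 5 + A + P² (X(A, P) = (A + P²) + 5 = 5 + A + P²)
-92*(5 + X(8, 11)) = -92*(5 + (5 + 8 + 11²)) = -92*(5 + (5 + 8 + 121)) = -92*(5 + 134) = -92*139 = -12788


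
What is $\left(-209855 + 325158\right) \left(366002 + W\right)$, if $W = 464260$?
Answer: $95731699386$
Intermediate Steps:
$\left(-209855 + 325158\right) \left(366002 + W\right) = \left(-209855 + 325158\right) \left(366002 + 464260\right) = 115303 \cdot 830262 = 95731699386$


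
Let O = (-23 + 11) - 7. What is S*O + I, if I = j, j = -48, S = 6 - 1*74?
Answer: 1244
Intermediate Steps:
O = -19 (O = -12 - 7 = -19)
S = -68 (S = 6 - 74 = -68)
I = -48
S*O + I = -68*(-19) - 48 = 1292 - 48 = 1244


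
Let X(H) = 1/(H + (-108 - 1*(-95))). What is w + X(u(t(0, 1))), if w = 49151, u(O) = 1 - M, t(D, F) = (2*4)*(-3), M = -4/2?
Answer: 491509/10 ≈ 49151.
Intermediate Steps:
M = -2 (M = -4*½ = -2)
t(D, F) = -24 (t(D, F) = 8*(-3) = -24)
u(O) = 3 (u(O) = 1 - 1*(-2) = 1 + 2 = 3)
X(H) = 1/(-13 + H) (X(H) = 1/(H + (-108 + 95)) = 1/(H - 13) = 1/(-13 + H))
w + X(u(t(0, 1))) = 49151 + 1/(-13 + 3) = 49151 + 1/(-10) = 49151 - ⅒ = 491509/10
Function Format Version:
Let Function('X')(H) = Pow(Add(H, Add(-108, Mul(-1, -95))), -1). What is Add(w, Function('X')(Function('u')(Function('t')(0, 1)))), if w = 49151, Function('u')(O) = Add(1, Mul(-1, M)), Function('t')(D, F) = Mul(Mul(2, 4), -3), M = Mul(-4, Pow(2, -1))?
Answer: Rational(491509, 10) ≈ 49151.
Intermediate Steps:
M = -2 (M = Mul(-4, Rational(1, 2)) = -2)
Function('t')(D, F) = -24 (Function('t')(D, F) = Mul(8, -3) = -24)
Function('u')(O) = 3 (Function('u')(O) = Add(1, Mul(-1, -2)) = Add(1, 2) = 3)
Function('X')(H) = Pow(Add(-13, H), -1) (Function('X')(H) = Pow(Add(H, Add(-108, 95)), -1) = Pow(Add(H, -13), -1) = Pow(Add(-13, H), -1))
Add(w, Function('X')(Function('u')(Function('t')(0, 1)))) = Add(49151, Pow(Add(-13, 3), -1)) = Add(49151, Pow(-10, -1)) = Add(49151, Rational(-1, 10)) = Rational(491509, 10)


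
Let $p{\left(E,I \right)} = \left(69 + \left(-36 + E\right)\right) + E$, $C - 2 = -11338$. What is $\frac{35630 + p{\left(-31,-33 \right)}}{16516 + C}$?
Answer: $\frac{35601}{5180} \approx 6.8728$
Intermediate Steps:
$C = -11336$ ($C = 2 - 11338 = -11336$)
$p{\left(E,I \right)} = 33 + 2 E$ ($p{\left(E,I \right)} = \left(33 + E\right) + E = 33 + 2 E$)
$\frac{35630 + p{\left(-31,-33 \right)}}{16516 + C} = \frac{35630 + \left(33 + 2 \left(-31\right)\right)}{16516 - 11336} = \frac{35630 + \left(33 - 62\right)}{5180} = \left(35630 - 29\right) \frac{1}{5180} = 35601 \cdot \frac{1}{5180} = \frac{35601}{5180}$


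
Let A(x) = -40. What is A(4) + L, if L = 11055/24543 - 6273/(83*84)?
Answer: -769048291/19012644 ≈ -40.449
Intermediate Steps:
L = -8542531/19012644 (L = 11055*(1/24543) - 6273/6972 = 3685/8181 - 6273*1/6972 = 3685/8181 - 2091/2324 = -8542531/19012644 ≈ -0.44931)
A(4) + L = -40 - 8542531/19012644 = -769048291/19012644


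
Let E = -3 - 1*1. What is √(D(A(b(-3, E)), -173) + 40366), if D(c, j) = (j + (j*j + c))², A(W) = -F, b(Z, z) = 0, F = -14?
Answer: 19*√2455106 ≈ 29771.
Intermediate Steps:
E = -4 (E = -3 - 1 = -4)
A(W) = 14 (A(W) = -1*(-14) = 14)
D(c, j) = (c + j + j²)² (D(c, j) = (j + (j² + c))² = (j + (c + j²))² = (c + j + j²)²)
√(D(A(b(-3, E)), -173) + 40366) = √((14 - 173 + (-173)²)² + 40366) = √((14 - 173 + 29929)² + 40366) = √(29770² + 40366) = √(886252900 + 40366) = √886293266 = 19*√2455106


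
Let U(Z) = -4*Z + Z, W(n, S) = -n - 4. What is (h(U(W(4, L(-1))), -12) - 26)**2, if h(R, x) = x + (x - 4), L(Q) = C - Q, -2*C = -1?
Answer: 2916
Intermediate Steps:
C = 1/2 (C = -1/2*(-1) = 1/2 ≈ 0.50000)
L(Q) = 1/2 - Q
W(n, S) = -4 - n
U(Z) = -3*Z
h(R, x) = -4 + 2*x (h(R, x) = x + (-4 + x) = -4 + 2*x)
(h(U(W(4, L(-1))), -12) - 26)**2 = ((-4 + 2*(-12)) - 26)**2 = ((-4 - 24) - 26)**2 = (-28 - 26)**2 = (-54)**2 = 2916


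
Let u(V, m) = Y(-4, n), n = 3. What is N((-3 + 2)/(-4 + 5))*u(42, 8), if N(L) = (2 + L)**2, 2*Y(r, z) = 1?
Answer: 1/2 ≈ 0.50000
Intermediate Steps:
Y(r, z) = 1/2 (Y(r, z) = (1/2)*1 = 1/2)
u(V, m) = 1/2
N((-3 + 2)/(-4 + 5))*u(42, 8) = (2 + (-3 + 2)/(-4 + 5))**2*(1/2) = (2 - 1/1)**2*(1/2) = (2 - 1*1)**2*(1/2) = (2 - 1)**2*(1/2) = 1**2*(1/2) = 1*(1/2) = 1/2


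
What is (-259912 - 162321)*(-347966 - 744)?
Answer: 147236869430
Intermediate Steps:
(-259912 - 162321)*(-347966 - 744) = -422233*(-348710) = 147236869430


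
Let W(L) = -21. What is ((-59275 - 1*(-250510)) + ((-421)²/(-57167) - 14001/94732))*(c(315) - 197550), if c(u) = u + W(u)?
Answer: -4642796596624343814/123080551 ≈ -3.7722e+10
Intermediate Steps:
c(u) = -21 + u (c(u) = u - 21 = -21 + u)
((-59275 - 1*(-250510)) + ((-421)²/(-57167) - 14001/94732))*(c(315) - 197550) = ((-59275 - 1*(-250510)) + ((-421)²/(-57167) - 14001/94732))*((-21 + 315) - 197550) = ((-59275 + 250510) + (177241*(-1/57167) - 14001*1/94732))*(294 - 197550) = (191235 + (-177241/57167 - 14001/94732))*(-197256) = (191235 - 1599162689/492322204)*(-197256) = (94147637519251/492322204)*(-197256) = -4642796596624343814/123080551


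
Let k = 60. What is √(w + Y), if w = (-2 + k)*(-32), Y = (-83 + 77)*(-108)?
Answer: 2*I*√302 ≈ 34.756*I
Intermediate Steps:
Y = 648 (Y = -6*(-108) = 648)
w = -1856 (w = (-2 + 60)*(-32) = 58*(-32) = -1856)
√(w + Y) = √(-1856 + 648) = √(-1208) = 2*I*√302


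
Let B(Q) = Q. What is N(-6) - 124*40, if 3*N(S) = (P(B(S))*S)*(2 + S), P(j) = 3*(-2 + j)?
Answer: -5152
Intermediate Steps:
P(j) = -6 + 3*j
N(S) = S*(-6 + 3*S)*(2 + S)/3 (N(S) = (((-6 + 3*S)*S)*(2 + S))/3 = ((S*(-6 + 3*S))*(2 + S))/3 = (S*(-6 + 3*S)*(2 + S))/3 = S*(-6 + 3*S)*(2 + S)/3)
N(-6) - 124*40 = -6*(-4 + (-6)**2) - 124*40 = -6*(-4 + 36) - 4960 = -6*32 - 4960 = -192 - 4960 = -5152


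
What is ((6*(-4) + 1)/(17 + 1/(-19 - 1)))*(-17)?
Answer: 7820/339 ≈ 23.068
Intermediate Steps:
((6*(-4) + 1)/(17 + 1/(-19 - 1)))*(-17) = ((-24 + 1)/(17 + 1/(-20)))*(-17) = -23/(17 - 1/20)*(-17) = -23/339/20*(-17) = -23*20/339*(-17) = -460/339*(-17) = 7820/339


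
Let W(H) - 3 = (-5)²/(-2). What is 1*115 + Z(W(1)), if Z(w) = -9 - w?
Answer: 231/2 ≈ 115.50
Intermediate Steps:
W(H) = -19/2 (W(H) = 3 + (-5)²/(-2) = 3 + 25*(-½) = 3 - 25/2 = -19/2)
1*115 + Z(W(1)) = 1*115 + (-9 - 1*(-19/2)) = 115 + (-9 + 19/2) = 115 + ½ = 231/2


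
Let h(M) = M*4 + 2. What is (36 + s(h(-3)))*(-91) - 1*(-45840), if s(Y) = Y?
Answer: 43474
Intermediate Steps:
h(M) = 2 + 4*M (h(M) = 4*M + 2 = 2 + 4*M)
(36 + s(h(-3)))*(-91) - 1*(-45840) = (36 + (2 + 4*(-3)))*(-91) - 1*(-45840) = (36 + (2 - 12))*(-91) + 45840 = (36 - 10)*(-91) + 45840 = 26*(-91) + 45840 = -2366 + 45840 = 43474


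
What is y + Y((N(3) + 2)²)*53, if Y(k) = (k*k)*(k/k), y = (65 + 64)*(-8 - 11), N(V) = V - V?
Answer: -1603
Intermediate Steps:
N(V) = 0
y = -2451 (y = 129*(-19) = -2451)
Y(k) = k² (Y(k) = k²*1 = k²)
y + Y((N(3) + 2)²)*53 = -2451 + ((0 + 2)²)²*53 = -2451 + (2²)²*53 = -2451 + 4²*53 = -2451 + 16*53 = -2451 + 848 = -1603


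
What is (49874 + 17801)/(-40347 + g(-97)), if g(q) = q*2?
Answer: -67675/40541 ≈ -1.6693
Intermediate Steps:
g(q) = 2*q
(49874 + 17801)/(-40347 + g(-97)) = (49874 + 17801)/(-40347 + 2*(-97)) = 67675/(-40347 - 194) = 67675/(-40541) = 67675*(-1/40541) = -67675/40541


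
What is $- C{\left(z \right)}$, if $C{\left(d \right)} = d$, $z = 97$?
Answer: $-97$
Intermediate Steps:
$- C{\left(z \right)} = \left(-1\right) 97 = -97$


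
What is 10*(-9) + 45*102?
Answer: 4500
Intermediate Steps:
10*(-9) + 45*102 = -90 + 4590 = 4500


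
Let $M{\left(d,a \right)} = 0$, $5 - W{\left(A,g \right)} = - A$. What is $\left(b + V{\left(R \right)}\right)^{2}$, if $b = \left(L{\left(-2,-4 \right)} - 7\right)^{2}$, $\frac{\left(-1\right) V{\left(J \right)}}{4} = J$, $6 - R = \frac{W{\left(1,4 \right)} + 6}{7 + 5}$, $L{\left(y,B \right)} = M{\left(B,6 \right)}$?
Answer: $841$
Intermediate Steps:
$W{\left(A,g \right)} = 5 + A$ ($W{\left(A,g \right)} = 5 - - A = 5 + A$)
$L{\left(y,B \right)} = 0$
$R = 5$ ($R = 6 - \frac{\left(5 + 1\right) + 6}{7 + 5} = 6 - \frac{6 + 6}{12} = 6 - 12 \cdot \frac{1}{12} = 6 - 1 = 5$)
$V{\left(J \right)} = - 4 J$
$b = 49$ ($b = \left(0 - 7\right)^{2} = \left(-7\right)^{2} = 49$)
$\left(b + V{\left(R \right)}\right)^{2} = \left(49 - 20\right)^{2} = 29^{2} = 841$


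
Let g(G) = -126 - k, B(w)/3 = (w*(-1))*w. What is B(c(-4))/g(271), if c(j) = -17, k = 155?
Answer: 867/281 ≈ 3.0854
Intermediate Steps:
B(w) = -3*w² (B(w) = 3*((w*(-1))*w) = 3*((-w)*w) = 3*(-w²) = -3*w²)
g(G) = -281 (g(G) = -126 - 1*155 = -126 - 155 = -281)
B(c(-4))/g(271) = -3*(-17)²/(-281) = -3*289*(-1/281) = -867*(-1/281) = 867/281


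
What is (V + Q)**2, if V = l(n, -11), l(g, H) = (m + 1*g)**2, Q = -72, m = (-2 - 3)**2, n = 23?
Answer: 4981824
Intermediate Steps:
m = 25 (m = (-5)**2 = 25)
l(g, H) = (25 + g)**2 (l(g, H) = (25 + 1*g)**2 = (25 + g)**2)
V = 2304 (V = (25 + 23)**2 = 48**2 = 2304)
(V + Q)**2 = (2304 - 72)**2 = 2232**2 = 4981824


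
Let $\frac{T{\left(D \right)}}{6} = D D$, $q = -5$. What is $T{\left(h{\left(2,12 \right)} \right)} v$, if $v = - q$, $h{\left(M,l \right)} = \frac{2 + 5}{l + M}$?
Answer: $\frac{15}{2} \approx 7.5$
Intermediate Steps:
$h{\left(M,l \right)} = \frac{7}{M + l}$
$T{\left(D \right)} = 6 D^{2}$ ($T{\left(D \right)} = 6 D D = 6 D^{2}$)
$v = 5$ ($v = \left(-1\right) \left(-5\right) = 5$)
$T{\left(h{\left(2,12 \right)} \right)} v = 6 \left(\frac{7}{2 + 12}\right)^{2} \cdot 5 = 6 \left(\frac{7}{14}\right)^{2} \cdot 5 = 6 \left(7 \cdot \frac{1}{14}\right)^{2} \cdot 5 = \frac{6}{4} \cdot 5 = 6 \cdot \frac{1}{4} \cdot 5 = \frac{3}{2} \cdot 5 = \frac{15}{2}$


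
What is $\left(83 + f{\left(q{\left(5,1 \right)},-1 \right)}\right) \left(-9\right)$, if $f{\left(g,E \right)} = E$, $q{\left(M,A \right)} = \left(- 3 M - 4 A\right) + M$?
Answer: $-738$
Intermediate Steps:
$q{\left(M,A \right)} = - 4 A - 2 M$ ($q{\left(M,A \right)} = \left(- 4 A - 3 M\right) + M = - 4 A - 2 M$)
$\left(83 + f{\left(q{\left(5,1 \right)},-1 \right)}\right) \left(-9\right) = \left(83 - 1\right) \left(-9\right) = 82 \left(-9\right) = -738$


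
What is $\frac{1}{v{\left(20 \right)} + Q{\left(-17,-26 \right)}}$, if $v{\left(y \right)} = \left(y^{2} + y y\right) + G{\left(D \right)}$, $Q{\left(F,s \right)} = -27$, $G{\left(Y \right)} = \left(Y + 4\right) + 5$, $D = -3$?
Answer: $\frac{1}{779} \approx 0.0012837$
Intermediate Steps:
$G{\left(Y \right)} = 9 + Y$ ($G{\left(Y \right)} = \left(4 + Y\right) + 5 = 9 + Y$)
$v{\left(y \right)} = 6 + 2 y^{2}$ ($v{\left(y \right)} = \left(y^{2} + y y\right) + \left(9 - 3\right) = \left(y^{2} + y^{2}\right) + 6 = 2 y^{2} + 6 = 6 + 2 y^{2}$)
$\frac{1}{v{\left(20 \right)} + Q{\left(-17,-26 \right)}} = \frac{1}{\left(6 + 2 \cdot 20^{2}\right) - 27} = \frac{1}{\left(6 + 2 \cdot 400\right) - 27} = \frac{1}{\left(6 + 800\right) - 27} = \frac{1}{806 - 27} = \frac{1}{779}$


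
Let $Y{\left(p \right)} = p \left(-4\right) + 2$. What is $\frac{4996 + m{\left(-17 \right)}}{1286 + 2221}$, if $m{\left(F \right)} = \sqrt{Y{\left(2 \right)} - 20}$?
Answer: $\frac{4996}{3507} + \frac{i \sqrt{26}}{3507} \approx 1.4246 + 0.001454 i$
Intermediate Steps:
$Y{\left(p \right)} = 2 - 4 p$ ($Y{\left(p \right)} = - 4 p + 2 = 2 - 4 p$)
$m{\left(F \right)} = i \sqrt{26}$ ($m{\left(F \right)} = \sqrt{\left(2 - 8\right) - 20} = \sqrt{-6 - 20} = \sqrt{-26} = i \sqrt{26}$)
$\frac{4996 + m{\left(-17 \right)}}{1286 + 2221} = \frac{4996 + i \sqrt{26}}{1286 + 2221} = \frac{4996 + i \sqrt{26}}{3507} = \left(4996 + i \sqrt{26}\right) \frac{1}{3507} = \frac{4996}{3507} + \frac{i \sqrt{26}}{3507}$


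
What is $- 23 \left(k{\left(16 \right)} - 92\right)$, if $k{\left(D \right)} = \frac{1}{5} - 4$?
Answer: $\frac{11017}{5} \approx 2203.4$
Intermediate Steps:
$k{\left(D \right)} = - \frac{19}{5}$ ($k{\left(D \right)} = \frac{1}{5} - 4 = - \frac{19}{5}$)
$- 23 \left(k{\left(16 \right)} - 92\right) = - 23 \left(- \frac{19}{5} - 92\right) = \left(-23\right) \left(- \frac{479}{5}\right) = \frac{11017}{5}$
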